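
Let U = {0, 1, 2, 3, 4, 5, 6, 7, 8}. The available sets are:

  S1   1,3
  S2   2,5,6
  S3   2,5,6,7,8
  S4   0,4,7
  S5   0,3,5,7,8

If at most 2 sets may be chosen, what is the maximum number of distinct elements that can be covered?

7

Choosing S1, S3 covers {1, 2, 3, 5, 6, 7, 8} — 7 elements.
No choice of 2 sets does better; here 0, 4 are left uncovered.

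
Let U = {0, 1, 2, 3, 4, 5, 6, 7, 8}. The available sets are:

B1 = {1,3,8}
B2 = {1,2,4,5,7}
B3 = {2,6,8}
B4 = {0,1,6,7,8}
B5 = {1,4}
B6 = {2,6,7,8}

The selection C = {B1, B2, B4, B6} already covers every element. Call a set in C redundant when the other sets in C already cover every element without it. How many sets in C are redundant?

1

Drop B1: 3 uncovered — not redundant.
Drop B2: 4, 5 uncovered — not redundant.
Drop B4: 0 uncovered — not redundant.
Drop B6: the rest still cover every element — redundant.
1 redundant: B6.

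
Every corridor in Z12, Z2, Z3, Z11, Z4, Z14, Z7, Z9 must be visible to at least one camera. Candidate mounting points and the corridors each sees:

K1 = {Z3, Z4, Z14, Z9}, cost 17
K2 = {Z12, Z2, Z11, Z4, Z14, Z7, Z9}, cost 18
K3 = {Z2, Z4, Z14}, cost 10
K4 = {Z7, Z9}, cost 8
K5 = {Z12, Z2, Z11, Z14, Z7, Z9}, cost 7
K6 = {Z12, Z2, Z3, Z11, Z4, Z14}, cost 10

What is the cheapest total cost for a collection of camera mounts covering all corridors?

K5, K6 cover every corridor at cost 7 + 10 = 17.
Any cover uses at least 2 camera mounts; among all covering selections none totals below 17.

17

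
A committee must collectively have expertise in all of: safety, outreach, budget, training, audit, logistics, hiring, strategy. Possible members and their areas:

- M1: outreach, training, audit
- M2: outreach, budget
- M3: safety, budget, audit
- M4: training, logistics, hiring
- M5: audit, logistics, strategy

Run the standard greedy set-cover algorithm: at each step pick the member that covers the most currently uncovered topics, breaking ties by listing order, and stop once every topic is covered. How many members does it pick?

Pick 1: M1 covers 3 new topics (outreach, training, audit).
Pick 2: M3 covers 2 new topics (safety, budget).
Pick 3: M4 covers 2 new topics (logistics, hiring).
Pick 4: M5 covers 1 new topics (strategy).
Greedy uses 4 members.

4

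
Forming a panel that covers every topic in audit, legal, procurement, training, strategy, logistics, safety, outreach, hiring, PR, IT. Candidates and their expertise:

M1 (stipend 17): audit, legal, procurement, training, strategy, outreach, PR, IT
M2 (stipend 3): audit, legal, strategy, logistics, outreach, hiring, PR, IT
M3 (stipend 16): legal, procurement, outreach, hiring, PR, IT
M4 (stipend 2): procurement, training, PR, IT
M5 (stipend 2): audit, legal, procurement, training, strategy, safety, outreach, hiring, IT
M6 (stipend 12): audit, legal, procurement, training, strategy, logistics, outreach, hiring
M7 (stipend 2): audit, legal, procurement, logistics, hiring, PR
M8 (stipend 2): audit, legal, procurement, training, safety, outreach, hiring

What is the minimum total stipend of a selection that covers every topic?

M5, M7 cover every topic at stipend 2 + 2 = 4.
Any cover uses at least 2 members; among all covering selections none totals below 4.

4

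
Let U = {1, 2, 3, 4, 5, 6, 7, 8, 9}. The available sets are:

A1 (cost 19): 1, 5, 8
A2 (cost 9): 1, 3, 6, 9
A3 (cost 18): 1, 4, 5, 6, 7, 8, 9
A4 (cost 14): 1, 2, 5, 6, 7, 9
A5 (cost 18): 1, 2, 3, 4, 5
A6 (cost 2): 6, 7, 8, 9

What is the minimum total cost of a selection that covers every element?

A5, A6 cover every element at cost 18 + 2 = 20.
Any cover uses at least 2 sets; among all covering selections none totals below 20.

20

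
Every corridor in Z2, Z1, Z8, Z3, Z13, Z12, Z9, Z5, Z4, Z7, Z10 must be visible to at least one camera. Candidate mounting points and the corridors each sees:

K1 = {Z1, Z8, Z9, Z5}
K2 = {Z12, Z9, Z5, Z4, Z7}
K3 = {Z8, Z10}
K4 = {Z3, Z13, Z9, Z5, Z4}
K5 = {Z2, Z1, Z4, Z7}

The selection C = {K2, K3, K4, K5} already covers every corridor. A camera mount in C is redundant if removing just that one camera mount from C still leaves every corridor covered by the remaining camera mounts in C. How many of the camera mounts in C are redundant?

Drop K2: Z12 uncovered — not redundant.
Drop K3: Z8, Z10 uncovered — not redundant.
Drop K4: Z3, Z13 uncovered — not redundant.
Drop K5: Z2, Z1 uncovered — not redundant.
None of the camera mounts in C is redundant.

0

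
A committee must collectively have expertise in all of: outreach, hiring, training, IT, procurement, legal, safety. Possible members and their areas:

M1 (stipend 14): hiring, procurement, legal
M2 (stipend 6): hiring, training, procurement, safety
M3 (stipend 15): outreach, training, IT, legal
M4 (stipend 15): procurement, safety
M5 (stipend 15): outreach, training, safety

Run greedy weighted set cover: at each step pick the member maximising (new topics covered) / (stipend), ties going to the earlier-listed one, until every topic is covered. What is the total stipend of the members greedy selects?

Pick 1: M2 adds 4 new (hiring, training, procurement, safety) at stipend 6 (ratio 4/6).
Pick 2: M3 adds 3 new (outreach, IT, legal) at stipend 15 (ratio 3/15).
Greedy total stipend: 6 + 15 = 21.

21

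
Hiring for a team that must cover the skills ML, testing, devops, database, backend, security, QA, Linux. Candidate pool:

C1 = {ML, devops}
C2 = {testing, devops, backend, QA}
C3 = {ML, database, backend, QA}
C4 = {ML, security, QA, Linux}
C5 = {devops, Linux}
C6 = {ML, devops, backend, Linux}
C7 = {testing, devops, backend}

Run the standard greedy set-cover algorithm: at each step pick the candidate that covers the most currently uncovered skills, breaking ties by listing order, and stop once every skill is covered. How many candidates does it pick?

3

Pick 1: C2 covers 4 new skills (testing, devops, backend, QA).
Pick 2: C4 covers 3 new skills (ML, security, Linux).
Pick 3: C3 covers 1 new skills (database).
Greedy uses 3 candidates.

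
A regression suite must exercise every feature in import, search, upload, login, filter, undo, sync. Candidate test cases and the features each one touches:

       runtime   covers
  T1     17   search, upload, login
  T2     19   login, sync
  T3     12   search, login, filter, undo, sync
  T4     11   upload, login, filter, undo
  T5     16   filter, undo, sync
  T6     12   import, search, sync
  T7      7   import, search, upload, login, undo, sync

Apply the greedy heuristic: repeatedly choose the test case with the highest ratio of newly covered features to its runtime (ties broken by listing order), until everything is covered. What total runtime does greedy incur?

Pick 1: T7 adds 6 new (import, search, upload, login, undo, sync) at runtime 7 (ratio 6/7).
Pick 2: T4 adds 1 new (filter) at runtime 11 (ratio 1/11).
Greedy total runtime: 7 + 11 = 18.

18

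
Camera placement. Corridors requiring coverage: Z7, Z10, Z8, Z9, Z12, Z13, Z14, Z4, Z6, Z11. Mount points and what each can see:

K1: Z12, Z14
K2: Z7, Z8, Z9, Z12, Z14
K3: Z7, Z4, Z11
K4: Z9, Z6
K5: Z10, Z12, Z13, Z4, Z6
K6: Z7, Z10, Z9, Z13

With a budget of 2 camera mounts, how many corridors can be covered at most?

9

Choosing K2, K5 covers {Z7, Z10, Z8, Z9, Z12, Z13, Z14, Z4, Z6} — 9 corridors.
No choice of 2 camera mounts does better; here Z11 is left uncovered.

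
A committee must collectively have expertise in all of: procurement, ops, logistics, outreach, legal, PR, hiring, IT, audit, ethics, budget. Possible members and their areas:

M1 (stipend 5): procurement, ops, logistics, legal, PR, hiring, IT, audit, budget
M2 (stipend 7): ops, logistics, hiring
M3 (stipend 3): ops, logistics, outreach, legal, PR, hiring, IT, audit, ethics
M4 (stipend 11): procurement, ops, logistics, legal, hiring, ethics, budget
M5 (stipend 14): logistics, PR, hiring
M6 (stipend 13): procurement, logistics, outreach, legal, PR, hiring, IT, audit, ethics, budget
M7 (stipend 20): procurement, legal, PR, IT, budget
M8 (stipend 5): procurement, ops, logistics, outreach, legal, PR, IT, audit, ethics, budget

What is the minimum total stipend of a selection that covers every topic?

M1, M3 cover every topic at stipend 5 + 3 = 8.
Any cover uses at least 2 members; among all covering selections none totals below 8.

8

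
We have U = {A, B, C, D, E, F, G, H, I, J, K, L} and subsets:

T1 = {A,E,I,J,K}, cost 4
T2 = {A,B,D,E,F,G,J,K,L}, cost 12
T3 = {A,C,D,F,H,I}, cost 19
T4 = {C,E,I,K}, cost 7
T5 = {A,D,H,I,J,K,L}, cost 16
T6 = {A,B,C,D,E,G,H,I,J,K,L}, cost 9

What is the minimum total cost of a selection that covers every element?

T2, T6 cover every element at cost 12 + 9 = 21.
Any cover uses at least 2 sets; among all covering selections none totals below 21.
Greedy by coverage-per-cost would pick T1, T6, T2 for 25 — worse than the optimum 21.

21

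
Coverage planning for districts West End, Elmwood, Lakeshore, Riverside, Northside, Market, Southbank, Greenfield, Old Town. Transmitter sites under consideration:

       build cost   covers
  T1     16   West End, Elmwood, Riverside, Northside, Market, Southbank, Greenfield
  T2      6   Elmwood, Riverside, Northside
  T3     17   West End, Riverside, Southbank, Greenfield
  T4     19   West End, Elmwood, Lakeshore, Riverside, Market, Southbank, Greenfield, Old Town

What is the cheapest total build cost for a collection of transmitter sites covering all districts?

25

T2, T4 cover every district at build cost 6 + 19 = 25.
Any cover uses at least 2 transmitter sites; among all covering selections none totals below 25.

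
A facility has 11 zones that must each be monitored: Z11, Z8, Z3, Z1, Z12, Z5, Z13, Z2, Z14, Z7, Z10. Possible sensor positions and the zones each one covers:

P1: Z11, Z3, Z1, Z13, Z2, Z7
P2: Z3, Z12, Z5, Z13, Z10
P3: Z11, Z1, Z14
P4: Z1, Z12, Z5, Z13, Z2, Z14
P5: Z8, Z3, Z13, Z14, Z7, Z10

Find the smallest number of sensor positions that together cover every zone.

P1, P2, P5 together cover {Z11, Z8, Z3, Z1, Z12, Z5, Z13, Z2, Z14, Z7, Z10} — every zone.
No 2 of the 5 sensor positions cover everything (all 10 pairs fall short), so 3 is minimum.

3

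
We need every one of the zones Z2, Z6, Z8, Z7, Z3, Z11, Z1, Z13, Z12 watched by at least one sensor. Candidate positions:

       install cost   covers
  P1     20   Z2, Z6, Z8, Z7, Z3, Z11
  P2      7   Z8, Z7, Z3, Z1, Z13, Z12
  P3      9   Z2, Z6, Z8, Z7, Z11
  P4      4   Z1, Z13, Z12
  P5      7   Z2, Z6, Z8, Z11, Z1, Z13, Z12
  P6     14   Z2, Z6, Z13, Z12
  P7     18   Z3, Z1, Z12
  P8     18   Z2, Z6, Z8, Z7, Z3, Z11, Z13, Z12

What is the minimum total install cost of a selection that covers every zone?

14

P2, P5 cover every zone at install cost 7 + 7 = 14.
Any cover uses at least 2 sensor positions; among all covering selections none totals below 14.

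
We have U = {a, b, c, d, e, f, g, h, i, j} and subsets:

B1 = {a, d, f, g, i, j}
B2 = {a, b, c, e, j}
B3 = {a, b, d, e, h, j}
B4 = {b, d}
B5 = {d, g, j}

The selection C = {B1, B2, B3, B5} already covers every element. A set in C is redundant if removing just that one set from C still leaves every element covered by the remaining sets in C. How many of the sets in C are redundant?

1

Drop B1: f, i uncovered — not redundant.
Drop B2: c uncovered — not redundant.
Drop B3: h uncovered — not redundant.
Drop B5: the rest still cover every element — redundant.
1 redundant: B5.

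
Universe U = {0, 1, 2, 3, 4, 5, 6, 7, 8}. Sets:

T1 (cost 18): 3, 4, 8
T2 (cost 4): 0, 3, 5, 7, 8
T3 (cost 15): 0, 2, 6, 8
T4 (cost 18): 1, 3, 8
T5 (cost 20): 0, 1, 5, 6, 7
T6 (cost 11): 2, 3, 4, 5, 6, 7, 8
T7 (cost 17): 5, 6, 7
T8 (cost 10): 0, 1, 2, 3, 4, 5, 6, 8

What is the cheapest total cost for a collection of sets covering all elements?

14

T2, T8 cover every element at cost 4 + 10 = 14.
Any cover uses at least 2 sets; among all covering selections none totals below 14.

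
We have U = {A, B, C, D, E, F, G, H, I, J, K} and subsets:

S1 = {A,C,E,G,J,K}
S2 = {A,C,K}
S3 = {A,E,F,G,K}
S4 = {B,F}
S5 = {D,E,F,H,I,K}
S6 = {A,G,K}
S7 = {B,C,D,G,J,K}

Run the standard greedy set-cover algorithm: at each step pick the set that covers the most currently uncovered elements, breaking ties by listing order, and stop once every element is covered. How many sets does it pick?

Pick 1: S1 covers 6 new elements (A, C, E, G, J, K).
Pick 2: S5 covers 4 new elements (D, F, H, I).
Pick 3: S4 covers 1 new elements (B).
Greedy uses 3 sets.

3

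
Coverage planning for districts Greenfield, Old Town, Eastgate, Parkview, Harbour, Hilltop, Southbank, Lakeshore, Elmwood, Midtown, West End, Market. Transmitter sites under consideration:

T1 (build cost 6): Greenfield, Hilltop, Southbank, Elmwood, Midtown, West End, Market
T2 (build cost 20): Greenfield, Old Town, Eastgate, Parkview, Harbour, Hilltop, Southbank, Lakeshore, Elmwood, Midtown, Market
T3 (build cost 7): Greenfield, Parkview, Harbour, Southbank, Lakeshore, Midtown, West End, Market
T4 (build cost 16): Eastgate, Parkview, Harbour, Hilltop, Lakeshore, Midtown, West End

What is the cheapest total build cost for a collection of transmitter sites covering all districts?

T1, T2 cover every district at build cost 6 + 20 = 26.
Any cover uses at least 2 transmitter sites; among all covering selections none totals below 26.

26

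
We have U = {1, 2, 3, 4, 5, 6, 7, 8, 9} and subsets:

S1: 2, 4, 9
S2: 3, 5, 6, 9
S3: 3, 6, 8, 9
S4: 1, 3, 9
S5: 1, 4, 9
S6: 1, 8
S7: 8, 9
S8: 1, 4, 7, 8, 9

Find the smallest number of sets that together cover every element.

S1, S2, S8 together cover {1, 2, 3, 4, 5, 6, 7, 8, 9} — every element.
No 2 of the 8 sets cover everything (all 28 pairs fall short), so 3 is minimum.

3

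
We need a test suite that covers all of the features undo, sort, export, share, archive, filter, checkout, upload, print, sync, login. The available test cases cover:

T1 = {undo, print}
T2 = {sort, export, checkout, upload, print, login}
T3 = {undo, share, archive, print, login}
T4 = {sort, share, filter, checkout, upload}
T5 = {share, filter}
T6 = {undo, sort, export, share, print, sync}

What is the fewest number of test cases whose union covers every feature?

3

T3, T4, T6 together cover {undo, sort, export, share, archive, filter, checkout, upload, print, sync, login} — every feature.
No 2 of the 6 test cases cover everything (all 15 pairs fall short), so 3 is minimum.
Greedy (largest uncovered first) would take T2, T3, T4, T6 — 4 test cases — but 3 suffice.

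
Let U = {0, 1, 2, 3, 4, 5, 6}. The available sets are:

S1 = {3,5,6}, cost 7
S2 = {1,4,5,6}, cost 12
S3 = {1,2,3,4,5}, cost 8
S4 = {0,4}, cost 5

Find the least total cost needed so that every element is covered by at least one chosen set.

S1, S3, S4 cover every element at cost 7 + 8 + 5 = 20.
Any cover uses at least 3 sets; among all covering selections none totals below 20.

20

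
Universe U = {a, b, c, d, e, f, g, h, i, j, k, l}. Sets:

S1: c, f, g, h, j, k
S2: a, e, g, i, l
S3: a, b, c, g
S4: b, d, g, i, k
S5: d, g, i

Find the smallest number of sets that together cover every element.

S1, S2, S4 together cover {a, b, c, d, e, f, g, h, i, j, k, l} — every element.
No 2 of the 5 sets cover everything (all 10 pairs fall short), so 3 is minimum.

3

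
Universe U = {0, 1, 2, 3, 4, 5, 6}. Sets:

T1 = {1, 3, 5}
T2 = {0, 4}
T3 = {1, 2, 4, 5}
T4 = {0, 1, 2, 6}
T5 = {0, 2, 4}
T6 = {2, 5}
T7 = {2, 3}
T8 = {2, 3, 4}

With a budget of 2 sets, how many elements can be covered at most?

6

Choosing T1, T4 covers {0, 1, 2, 3, 5, 6} — 6 elements.
No choice of 2 sets does better; here 4 is left uncovered.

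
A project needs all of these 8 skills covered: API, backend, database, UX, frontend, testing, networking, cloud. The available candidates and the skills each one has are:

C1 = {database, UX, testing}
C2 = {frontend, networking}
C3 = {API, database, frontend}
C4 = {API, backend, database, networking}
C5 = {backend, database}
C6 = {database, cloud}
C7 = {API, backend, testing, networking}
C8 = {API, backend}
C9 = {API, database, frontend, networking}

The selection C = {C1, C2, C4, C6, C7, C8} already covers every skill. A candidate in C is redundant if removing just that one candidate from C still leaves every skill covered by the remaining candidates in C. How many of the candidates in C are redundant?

Drop C1: UX uncovered — not redundant.
Drop C2: frontend uncovered — not redundant.
Drop C4: the rest still cover every skill — redundant.
Drop C6: cloud uncovered — not redundant.
Drop C7: the rest still cover every skill — redundant.
Drop C8: the rest still cover every skill — redundant.
3 redundant: C4, C7, C8.

3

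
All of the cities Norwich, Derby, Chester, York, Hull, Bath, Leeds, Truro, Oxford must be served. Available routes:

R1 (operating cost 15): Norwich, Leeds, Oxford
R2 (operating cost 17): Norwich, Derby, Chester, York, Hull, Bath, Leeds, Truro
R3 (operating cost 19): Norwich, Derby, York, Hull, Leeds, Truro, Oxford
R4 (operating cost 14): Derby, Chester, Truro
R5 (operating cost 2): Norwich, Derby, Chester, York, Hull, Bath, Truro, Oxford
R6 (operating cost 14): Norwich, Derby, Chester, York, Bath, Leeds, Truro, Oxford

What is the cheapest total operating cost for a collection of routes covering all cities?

R5, R6 cover every city at operating cost 2 + 14 = 16.
Any cover uses at least 2 routes; among all covering selections none totals below 16.

16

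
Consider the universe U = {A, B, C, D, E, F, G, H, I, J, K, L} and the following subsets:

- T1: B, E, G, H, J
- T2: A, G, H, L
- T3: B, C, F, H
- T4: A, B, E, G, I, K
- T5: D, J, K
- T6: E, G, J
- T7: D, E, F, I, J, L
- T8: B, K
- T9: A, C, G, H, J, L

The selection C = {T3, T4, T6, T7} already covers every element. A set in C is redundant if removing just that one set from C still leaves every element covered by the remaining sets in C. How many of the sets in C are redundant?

1

Drop T3: C, H uncovered — not redundant.
Drop T4: A, K uncovered — not redundant.
Drop T6: the rest still cover every element — redundant.
Drop T7: D, L uncovered — not redundant.
1 redundant: T6.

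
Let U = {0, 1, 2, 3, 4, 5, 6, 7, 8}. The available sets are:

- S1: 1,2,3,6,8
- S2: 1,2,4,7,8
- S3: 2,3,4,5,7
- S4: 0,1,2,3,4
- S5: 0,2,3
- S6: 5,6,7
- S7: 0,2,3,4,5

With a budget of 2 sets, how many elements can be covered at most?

Choosing S1, S3 covers {1, 2, 3, 4, 5, 6, 7, 8} — 8 elements.
No choice of 2 sets does better; here 0 is left uncovered.

8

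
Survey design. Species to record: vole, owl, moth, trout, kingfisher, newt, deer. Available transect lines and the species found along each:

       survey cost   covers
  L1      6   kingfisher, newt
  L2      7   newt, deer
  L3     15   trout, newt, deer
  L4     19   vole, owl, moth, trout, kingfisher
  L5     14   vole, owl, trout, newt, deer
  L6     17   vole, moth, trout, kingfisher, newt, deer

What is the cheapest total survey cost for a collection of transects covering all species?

L2, L4 cover every species at survey cost 7 + 19 = 26.
Any cover uses at least 2 transects; among all covering selections none totals below 26.
Greedy by coverage-per-survey cost would pick L5, L1, L6 for 37 — worse than the optimum 26.

26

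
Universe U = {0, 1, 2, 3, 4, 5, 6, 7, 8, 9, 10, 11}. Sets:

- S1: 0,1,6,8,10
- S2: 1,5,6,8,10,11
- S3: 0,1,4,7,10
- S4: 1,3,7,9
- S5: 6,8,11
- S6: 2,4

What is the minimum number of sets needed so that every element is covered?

S1, S2, S4, S6 together cover {0, 1, 2, 3, 4, 5, 6, 7, 8, 9, 10, 11} — every element.
No 3 of the 6 sets cover everything (all 20 triples fall short), so 4 is minimum.

4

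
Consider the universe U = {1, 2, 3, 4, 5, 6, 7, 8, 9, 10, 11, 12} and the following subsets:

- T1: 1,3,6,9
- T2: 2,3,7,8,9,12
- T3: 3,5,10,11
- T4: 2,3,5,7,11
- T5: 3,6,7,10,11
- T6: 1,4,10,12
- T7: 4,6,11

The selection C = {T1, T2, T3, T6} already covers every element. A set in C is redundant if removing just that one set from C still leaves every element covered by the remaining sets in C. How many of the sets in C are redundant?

Drop T1: 6 uncovered — not redundant.
Drop T2: 2, 7, 8 uncovered — not redundant.
Drop T3: 5, 11 uncovered — not redundant.
Drop T6: 4 uncovered — not redundant.
None of the sets in C is redundant.

0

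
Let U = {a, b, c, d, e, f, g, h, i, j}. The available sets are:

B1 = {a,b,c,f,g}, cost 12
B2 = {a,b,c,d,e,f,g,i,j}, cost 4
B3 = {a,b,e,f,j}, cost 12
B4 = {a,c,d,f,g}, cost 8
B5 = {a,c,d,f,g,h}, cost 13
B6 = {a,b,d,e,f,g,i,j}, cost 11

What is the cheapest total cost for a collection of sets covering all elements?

B2, B5 cover every element at cost 4 + 13 = 17.
Any cover uses at least 2 sets; among all covering selections none totals below 17.

17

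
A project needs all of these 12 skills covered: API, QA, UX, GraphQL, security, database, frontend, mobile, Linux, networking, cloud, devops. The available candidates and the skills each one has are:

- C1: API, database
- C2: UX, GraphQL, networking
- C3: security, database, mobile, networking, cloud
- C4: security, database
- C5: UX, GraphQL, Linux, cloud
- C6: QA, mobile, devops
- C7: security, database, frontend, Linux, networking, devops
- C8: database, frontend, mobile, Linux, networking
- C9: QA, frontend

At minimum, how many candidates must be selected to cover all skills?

4

C1, C5, C6, C7 together cover {API, QA, UX, GraphQL, security, database, frontend, mobile, Linux, networking, cloud, devops} — every skill.
No 3 of the 9 candidates cover everything (all 84 triples fall short), so 4 is minimum.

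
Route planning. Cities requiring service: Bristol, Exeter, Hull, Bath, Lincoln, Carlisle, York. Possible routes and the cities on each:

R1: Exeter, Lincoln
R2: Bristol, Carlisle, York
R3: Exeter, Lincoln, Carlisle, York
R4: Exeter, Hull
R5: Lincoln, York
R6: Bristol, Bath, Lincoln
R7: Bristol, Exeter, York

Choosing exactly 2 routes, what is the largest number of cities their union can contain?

Choosing R3, R6 covers {Bristol, Exeter, Bath, Lincoln, Carlisle, York} — 6 cities.
No choice of 2 routes does better; here Hull is left uncovered.

6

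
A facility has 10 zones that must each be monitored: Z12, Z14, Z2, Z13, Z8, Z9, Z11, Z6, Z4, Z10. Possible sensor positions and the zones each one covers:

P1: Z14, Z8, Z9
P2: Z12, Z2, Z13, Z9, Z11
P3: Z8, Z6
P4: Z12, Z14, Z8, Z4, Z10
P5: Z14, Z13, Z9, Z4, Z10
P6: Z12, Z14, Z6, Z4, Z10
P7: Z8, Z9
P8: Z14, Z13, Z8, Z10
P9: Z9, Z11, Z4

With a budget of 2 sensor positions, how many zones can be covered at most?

9

Choosing P2, P4 covers {Z12, Z14, Z2, Z13, Z8, Z9, Z11, Z4, Z10} — 9 zones.
No choice of 2 sensor positions does better; here Z6 is left uncovered.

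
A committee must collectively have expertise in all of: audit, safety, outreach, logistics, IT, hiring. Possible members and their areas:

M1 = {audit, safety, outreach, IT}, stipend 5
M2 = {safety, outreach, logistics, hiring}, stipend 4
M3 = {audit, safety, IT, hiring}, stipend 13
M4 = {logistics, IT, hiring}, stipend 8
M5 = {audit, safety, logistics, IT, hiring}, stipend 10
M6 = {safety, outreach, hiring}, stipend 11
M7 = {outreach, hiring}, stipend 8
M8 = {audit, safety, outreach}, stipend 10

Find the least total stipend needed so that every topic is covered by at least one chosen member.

9

M1, M2 cover every topic at stipend 5 + 4 = 9.
Any cover uses at least 2 members; among all covering selections none totals below 9.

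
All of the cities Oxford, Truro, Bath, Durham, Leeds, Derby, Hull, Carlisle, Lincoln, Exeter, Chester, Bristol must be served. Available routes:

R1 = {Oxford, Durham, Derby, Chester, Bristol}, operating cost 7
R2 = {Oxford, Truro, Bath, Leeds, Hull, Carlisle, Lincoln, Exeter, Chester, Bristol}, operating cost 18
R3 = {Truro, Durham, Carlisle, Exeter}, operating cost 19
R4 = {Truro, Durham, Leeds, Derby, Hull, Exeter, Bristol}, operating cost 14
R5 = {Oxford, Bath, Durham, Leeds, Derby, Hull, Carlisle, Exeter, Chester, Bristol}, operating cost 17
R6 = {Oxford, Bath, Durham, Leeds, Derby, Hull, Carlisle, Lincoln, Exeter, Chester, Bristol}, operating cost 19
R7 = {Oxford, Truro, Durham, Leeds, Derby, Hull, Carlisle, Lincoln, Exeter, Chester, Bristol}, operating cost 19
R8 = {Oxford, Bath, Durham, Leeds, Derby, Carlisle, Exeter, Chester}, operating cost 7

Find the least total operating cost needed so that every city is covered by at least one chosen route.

25

R1, R2 cover every city at operating cost 7 + 18 = 25.
Any cover uses at least 2 routes; among all covering selections none totals below 25.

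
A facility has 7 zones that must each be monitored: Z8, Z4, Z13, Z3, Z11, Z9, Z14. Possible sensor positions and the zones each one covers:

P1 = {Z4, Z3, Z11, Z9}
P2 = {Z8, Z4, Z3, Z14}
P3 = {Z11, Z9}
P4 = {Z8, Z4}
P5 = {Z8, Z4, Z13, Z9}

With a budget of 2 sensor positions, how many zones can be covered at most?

Choosing P1, P2 covers {Z8, Z4, Z3, Z11, Z9, Z14} — 6 zones.
No choice of 2 sensor positions does better; here Z13 is left uncovered.

6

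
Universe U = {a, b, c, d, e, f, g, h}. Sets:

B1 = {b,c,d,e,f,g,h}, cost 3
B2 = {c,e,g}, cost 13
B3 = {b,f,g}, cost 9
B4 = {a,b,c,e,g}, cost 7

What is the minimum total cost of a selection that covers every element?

10

B1, B4 cover every element at cost 3 + 7 = 10.
Any cover uses at least 2 sets; among all covering selections none totals below 10.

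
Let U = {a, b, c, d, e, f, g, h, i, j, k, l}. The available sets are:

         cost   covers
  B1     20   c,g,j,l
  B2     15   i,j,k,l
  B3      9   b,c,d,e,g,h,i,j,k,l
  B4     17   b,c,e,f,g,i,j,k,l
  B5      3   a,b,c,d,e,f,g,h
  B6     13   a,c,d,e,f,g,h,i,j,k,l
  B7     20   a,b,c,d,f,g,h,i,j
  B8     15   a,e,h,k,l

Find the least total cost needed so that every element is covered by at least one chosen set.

12

B3, B5 cover every element at cost 9 + 3 = 12.
Any cover uses at least 2 sets; among all covering selections none totals below 12.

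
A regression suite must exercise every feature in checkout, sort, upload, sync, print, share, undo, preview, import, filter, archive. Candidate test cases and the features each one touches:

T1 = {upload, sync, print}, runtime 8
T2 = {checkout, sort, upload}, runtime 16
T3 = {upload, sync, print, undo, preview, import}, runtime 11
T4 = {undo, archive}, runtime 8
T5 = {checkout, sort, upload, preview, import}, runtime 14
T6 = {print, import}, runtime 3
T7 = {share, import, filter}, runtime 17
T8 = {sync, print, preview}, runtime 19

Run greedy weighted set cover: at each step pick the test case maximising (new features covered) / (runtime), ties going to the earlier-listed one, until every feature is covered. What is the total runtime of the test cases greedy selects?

53

Pick 1: T6 adds 2 new (print, import) at runtime 3 (ratio 2/3).
Pick 2: T3 adds 4 new (upload, sync, undo, preview) at runtime 11 (ratio 4/11).
Pick 3: T5 adds 2 new (checkout, sort) at runtime 14 (ratio 2/14).
Pick 4: T4 adds 1 new (archive) at runtime 8 (ratio 1/8).
Pick 5: T7 adds 2 new (share, filter) at runtime 17 (ratio 2/17).
Greedy total runtime: 3 + 11 + 14 + 8 + 17 = 53. (The true optimum is 47, so greedy overshoots here.)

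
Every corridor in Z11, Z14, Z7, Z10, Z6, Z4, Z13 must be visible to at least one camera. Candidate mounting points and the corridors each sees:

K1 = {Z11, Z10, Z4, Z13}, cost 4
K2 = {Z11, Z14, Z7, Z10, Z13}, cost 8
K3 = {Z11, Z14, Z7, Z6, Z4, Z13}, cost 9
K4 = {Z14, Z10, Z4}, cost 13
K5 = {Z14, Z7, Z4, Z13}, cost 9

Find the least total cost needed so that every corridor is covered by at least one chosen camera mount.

K1, K3 cover every corridor at cost 4 + 9 = 13.
Any cover uses at least 2 camera mounts; among all covering selections none totals below 13.

13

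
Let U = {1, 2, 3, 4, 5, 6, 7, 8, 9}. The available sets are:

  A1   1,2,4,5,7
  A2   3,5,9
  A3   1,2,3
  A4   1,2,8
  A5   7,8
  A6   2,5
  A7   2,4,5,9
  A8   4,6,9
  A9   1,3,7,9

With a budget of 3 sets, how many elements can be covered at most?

Choosing A1, A2, A4 covers {1, 2, 3, 4, 5, 7, 8, 9} — 8 elements.
No choice of 3 sets does better; here 6 is left uncovered.

8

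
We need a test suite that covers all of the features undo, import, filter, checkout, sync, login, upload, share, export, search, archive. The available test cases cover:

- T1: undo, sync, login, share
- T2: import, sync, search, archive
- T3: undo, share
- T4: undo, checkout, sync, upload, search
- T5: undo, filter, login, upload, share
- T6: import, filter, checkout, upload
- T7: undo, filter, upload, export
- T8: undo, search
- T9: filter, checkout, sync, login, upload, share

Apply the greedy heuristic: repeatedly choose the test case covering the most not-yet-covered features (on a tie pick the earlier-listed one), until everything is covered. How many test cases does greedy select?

Pick 1: T9 covers 6 new features (filter, checkout, sync, login, upload, share).
Pick 2: T2 covers 3 new features (import, search, archive).
Pick 3: T7 covers 2 new features (undo, export).
Greedy uses 3 test cases.

3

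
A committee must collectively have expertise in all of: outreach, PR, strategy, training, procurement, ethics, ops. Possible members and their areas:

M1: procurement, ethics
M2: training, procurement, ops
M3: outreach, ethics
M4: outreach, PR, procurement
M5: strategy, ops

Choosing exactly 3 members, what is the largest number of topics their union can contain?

6

Choosing M1, M2, M4 covers {outreach, PR, training, procurement, ethics, ops} — 6 topics.
No choice of 3 members does better; here strategy is left uncovered.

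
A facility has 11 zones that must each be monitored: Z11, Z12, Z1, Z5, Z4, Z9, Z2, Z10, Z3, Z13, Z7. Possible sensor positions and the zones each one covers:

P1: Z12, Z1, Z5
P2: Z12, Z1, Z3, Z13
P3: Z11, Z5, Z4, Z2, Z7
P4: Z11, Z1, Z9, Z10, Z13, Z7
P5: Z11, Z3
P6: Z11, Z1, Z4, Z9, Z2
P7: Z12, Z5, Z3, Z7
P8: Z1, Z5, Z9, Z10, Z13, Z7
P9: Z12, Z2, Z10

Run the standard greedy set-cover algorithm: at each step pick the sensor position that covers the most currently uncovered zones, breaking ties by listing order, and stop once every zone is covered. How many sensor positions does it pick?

3

Pick 1: P4 covers 6 new zones (Z11, Z1, Z9, Z10, Z13, Z7).
Pick 2: P3 covers 3 new zones (Z5, Z4, Z2).
Pick 3: P2 covers 2 new zones (Z12, Z3).
Greedy uses 3 sensor positions.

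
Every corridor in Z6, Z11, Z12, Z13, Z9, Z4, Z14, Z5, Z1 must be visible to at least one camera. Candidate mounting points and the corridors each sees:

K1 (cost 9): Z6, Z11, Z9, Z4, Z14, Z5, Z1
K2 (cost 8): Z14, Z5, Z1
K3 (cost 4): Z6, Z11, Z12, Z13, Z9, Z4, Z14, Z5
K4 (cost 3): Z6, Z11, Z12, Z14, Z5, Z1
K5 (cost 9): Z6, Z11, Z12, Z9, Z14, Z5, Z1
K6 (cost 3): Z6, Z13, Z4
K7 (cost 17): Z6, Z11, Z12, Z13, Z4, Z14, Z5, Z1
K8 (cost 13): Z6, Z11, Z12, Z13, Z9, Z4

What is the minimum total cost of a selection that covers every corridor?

7

K3, K4 cover every corridor at cost 4 + 3 = 7.
Any cover uses at least 2 camera mounts; among all covering selections none totals below 7.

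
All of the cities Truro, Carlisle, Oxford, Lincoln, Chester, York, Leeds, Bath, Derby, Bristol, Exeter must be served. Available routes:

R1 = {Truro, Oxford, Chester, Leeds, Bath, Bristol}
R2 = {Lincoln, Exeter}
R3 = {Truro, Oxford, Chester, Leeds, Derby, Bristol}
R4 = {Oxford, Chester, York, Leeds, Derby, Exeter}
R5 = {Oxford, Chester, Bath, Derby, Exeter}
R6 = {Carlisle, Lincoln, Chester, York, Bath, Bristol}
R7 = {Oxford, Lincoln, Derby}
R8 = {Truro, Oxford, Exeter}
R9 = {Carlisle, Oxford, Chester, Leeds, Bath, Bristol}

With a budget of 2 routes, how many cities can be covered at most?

Choosing R3, R6 covers {Truro, Carlisle, Oxford, Lincoln, Chester, York, Leeds, Bath, Derby, Bristol} — 10 cities.
No choice of 2 routes does better; here Exeter is left uncovered.

10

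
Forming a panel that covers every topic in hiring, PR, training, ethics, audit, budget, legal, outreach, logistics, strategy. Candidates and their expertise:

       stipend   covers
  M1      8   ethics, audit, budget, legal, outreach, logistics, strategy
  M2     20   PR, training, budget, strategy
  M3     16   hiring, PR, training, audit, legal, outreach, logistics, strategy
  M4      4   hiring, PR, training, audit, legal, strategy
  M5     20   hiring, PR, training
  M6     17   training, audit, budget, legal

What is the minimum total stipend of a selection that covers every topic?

M1, M4 cover every topic at stipend 8 + 4 = 12.
Any cover uses at least 2 members; among all covering selections none totals below 12.

12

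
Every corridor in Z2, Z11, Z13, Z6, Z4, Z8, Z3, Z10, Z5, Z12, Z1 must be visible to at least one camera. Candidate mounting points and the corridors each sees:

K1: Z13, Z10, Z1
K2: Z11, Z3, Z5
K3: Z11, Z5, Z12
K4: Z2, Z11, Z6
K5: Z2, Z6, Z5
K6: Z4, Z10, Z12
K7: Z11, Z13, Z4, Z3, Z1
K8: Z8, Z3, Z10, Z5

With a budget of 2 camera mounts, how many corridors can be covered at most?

8

Choosing K5, K7 covers {Z2, Z11, Z13, Z6, Z4, Z3, Z5, Z1} — 8 corridors.
No choice of 2 camera mounts does better; here Z8, Z10, Z12 are left uncovered.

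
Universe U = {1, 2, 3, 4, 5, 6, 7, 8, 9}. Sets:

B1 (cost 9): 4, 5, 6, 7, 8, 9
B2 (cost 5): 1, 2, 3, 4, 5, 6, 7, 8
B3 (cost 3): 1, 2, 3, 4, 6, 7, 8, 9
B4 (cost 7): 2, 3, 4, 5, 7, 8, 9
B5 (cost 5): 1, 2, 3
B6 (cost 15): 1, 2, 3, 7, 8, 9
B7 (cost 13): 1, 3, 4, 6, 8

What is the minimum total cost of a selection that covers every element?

8

B2, B3 cover every element at cost 5 + 3 = 8.
Any cover uses at least 2 sets; among all covering selections none totals below 8.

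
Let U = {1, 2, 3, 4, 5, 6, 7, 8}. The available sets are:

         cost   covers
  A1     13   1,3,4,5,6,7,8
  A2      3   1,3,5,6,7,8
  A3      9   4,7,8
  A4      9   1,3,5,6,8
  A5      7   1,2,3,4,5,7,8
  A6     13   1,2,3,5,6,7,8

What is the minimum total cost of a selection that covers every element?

10

A2, A5 cover every element at cost 3 + 7 = 10.
Any cover uses at least 2 sets; among all covering selections none totals below 10.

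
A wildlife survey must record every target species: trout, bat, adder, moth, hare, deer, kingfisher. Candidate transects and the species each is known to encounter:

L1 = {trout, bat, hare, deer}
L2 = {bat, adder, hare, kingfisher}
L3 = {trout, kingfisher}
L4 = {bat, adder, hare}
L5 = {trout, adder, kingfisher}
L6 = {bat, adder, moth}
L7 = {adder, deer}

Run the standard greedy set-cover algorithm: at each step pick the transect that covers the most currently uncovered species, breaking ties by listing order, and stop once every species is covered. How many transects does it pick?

Pick 1: L1 covers 4 new species (trout, bat, hare, deer).
Pick 2: L2 covers 2 new species (adder, kingfisher).
Pick 3: L6 covers 1 new species (moth).
Greedy uses 3 transects.

3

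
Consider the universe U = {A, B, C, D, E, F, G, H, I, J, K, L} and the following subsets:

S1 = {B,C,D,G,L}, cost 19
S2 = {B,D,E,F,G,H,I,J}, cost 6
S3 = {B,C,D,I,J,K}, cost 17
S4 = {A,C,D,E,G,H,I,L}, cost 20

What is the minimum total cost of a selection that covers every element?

43

S2, S3, S4 cover every element at cost 6 + 17 + 20 = 43.
Any cover uses at least 3 sets; among all covering selections none totals below 43.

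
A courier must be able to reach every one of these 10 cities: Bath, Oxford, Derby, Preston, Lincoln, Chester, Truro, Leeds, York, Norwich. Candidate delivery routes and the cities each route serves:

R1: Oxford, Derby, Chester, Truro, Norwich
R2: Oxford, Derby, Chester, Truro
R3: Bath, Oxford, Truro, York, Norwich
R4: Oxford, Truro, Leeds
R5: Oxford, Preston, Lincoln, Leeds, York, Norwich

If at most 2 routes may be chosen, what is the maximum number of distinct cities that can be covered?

9

Choosing R1, R5 covers {Oxford, Derby, Preston, Lincoln, Chester, Truro, Leeds, York, Norwich} — 9 cities.
No choice of 2 routes does better; here Bath is left uncovered.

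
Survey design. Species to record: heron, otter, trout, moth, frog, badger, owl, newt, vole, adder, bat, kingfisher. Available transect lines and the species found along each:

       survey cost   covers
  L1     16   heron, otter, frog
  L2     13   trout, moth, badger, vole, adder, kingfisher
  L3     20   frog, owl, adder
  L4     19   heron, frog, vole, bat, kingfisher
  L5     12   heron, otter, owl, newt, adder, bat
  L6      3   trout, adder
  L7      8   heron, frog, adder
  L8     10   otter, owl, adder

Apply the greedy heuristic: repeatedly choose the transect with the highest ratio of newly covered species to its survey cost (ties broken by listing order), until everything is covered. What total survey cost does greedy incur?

Pick 1: L6 adds 2 new (trout, adder) at survey cost 3 (ratio 2/3).
Pick 2: L5 adds 5 new (heron, otter, owl, newt, bat) at survey cost 12 (ratio 5/12).
Pick 3: L2 adds 4 new (moth, badger, vole, kingfisher) at survey cost 13 (ratio 4/13).
Pick 4: L7 adds 1 new (frog) at survey cost 8 (ratio 1/8).
Greedy total survey cost: 3 + 12 + 13 + 8 = 36. (The true optimum is 33, so greedy overshoots here.)

36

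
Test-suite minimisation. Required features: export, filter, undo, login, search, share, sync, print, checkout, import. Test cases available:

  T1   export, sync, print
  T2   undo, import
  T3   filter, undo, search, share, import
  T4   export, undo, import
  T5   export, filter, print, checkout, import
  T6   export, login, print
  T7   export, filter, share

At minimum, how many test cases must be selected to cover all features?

T1, T3, T5, T6 together cover {export, filter, undo, login, search, share, sync, print, checkout, import} — every feature.
No 3 of the 7 test cases cover everything (all 35 triples fall short), so 4 is minimum.

4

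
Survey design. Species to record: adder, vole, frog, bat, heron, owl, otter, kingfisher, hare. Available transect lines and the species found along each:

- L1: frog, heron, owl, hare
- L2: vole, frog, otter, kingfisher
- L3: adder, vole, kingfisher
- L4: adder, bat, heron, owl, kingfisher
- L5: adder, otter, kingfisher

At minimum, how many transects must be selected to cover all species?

L1, L2, L4 together cover {adder, vole, frog, bat, heron, owl, otter, kingfisher, hare} — every species.
No 2 of the 5 transects cover everything (all 10 pairs fall short), so 3 is minimum.

3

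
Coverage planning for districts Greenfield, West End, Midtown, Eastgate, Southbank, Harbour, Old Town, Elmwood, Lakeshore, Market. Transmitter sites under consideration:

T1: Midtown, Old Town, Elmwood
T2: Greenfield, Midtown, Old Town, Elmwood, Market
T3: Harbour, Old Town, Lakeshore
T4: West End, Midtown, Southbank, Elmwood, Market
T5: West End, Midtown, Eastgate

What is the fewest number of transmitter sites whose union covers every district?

4

T2, T3, T4, T5 together cover {Greenfield, West End, Midtown, Eastgate, Southbank, Harbour, Old Town, Elmwood, Lakeshore, Market} — every district.
No 3 of the 5 transmitter sites cover everything (all 10 triples fall short), so 4 is minimum.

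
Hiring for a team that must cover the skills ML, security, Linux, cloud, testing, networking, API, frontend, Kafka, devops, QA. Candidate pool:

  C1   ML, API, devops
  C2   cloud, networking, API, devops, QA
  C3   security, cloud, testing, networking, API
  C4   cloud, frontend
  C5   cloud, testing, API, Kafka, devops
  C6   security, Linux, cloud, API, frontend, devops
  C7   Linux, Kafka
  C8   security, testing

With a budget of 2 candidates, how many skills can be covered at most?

Choosing C2, C6 covers {security, Linux, cloud, networking, API, frontend, devops, QA} — 8 skills.
No choice of 2 candidates does better; here ML, testing, Kafka are left uncovered.

8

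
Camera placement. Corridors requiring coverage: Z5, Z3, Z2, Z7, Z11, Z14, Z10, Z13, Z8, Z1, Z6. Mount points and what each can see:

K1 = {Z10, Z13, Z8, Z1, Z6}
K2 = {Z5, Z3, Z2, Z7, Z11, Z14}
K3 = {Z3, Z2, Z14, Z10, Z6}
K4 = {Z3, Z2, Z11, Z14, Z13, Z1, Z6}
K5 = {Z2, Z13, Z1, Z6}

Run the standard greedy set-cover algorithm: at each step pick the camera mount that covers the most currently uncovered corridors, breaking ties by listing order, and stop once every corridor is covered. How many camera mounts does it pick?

Pick 1: K4 covers 7 new corridors (Z3, Z2, Z11, Z14, Z13, Z1, Z6).
Pick 2: K1 covers 2 new corridors (Z10, Z8).
Pick 3: K2 covers 2 new corridors (Z5, Z7).
Greedy uses 3 camera mounts. (The true minimum is 2.)

3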